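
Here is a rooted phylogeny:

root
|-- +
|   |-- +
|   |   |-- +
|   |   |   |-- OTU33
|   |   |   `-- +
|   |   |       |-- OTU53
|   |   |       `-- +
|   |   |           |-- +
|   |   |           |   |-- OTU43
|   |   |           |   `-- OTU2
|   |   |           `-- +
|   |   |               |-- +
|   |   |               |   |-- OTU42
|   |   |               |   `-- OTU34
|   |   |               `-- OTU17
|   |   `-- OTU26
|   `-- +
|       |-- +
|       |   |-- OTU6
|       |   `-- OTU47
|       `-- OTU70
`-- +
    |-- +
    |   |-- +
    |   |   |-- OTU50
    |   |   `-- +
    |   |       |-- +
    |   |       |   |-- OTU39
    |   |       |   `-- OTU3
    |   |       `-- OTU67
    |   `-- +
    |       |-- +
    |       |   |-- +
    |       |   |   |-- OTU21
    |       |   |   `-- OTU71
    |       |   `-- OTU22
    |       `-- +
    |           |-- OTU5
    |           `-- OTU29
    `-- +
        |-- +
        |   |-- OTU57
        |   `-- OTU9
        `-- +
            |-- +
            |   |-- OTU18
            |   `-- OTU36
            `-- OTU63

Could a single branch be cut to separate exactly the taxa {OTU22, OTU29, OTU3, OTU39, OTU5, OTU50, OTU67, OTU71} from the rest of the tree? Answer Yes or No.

No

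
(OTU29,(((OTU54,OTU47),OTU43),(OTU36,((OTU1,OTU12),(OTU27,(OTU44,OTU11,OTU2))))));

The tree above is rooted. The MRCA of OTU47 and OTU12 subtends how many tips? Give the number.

The MRCA of OTU47 and OTU12 is the node subtending (((OTU54,OTU47),OTU43),(OTU36,((OTU1,OTU12),(OTU27,(OTU44,OTU11,OTU2))))).
That clade contains 10 terminal taxa: OTU1, OTU11, OTU12, OTU2, OTU27, OTU36, OTU43, OTU44, OTU47, OTU54.

10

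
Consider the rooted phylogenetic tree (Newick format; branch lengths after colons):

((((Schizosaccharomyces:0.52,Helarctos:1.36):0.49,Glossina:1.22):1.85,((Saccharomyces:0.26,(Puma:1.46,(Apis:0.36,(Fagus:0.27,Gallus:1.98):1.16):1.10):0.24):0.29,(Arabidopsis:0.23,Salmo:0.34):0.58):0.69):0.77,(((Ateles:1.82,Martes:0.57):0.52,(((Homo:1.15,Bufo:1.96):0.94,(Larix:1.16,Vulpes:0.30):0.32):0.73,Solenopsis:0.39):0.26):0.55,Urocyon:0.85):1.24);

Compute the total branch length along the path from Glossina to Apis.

5.75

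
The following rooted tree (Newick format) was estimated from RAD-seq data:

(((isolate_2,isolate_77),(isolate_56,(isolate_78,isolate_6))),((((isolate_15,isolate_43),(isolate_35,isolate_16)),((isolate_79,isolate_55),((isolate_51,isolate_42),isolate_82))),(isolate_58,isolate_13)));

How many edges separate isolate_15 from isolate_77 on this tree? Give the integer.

The MRCA of isolate_15 and isolate_77 is the root of the tree.
From isolate_15 up to that node: 5 branches. From isolate_77 up to the same node: 3 branches. Total: 5 + 3 = 8.

8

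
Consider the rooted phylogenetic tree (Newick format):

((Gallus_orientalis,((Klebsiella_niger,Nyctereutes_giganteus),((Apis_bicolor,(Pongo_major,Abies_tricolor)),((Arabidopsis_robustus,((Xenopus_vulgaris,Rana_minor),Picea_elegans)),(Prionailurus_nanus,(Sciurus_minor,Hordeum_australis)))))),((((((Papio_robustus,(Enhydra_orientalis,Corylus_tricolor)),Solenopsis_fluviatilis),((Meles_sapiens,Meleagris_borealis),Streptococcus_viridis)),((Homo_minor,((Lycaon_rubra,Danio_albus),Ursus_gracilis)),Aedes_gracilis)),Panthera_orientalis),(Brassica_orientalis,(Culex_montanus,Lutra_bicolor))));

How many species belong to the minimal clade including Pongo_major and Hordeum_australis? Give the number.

The MRCA of Pongo_major and Hordeum_australis is the node subtending ((Apis_bicolor,(Pongo_major,Abies_tricolor)),((Arabidopsis_robustus,((Xenopus_vulgaris,Rana_minor),Picea_elegans)),(Prionailurus_nanus,(Sciurus_minor,Hordeum_australis)))).
That clade contains 10 terminal taxa: Abies_tricolor, Apis_bicolor, Arabidopsis_robustus, Hordeum_australis, Picea_elegans, Pongo_major, Prionailurus_nanus, Rana_minor, Sciurus_minor, Xenopus_vulgaris.

10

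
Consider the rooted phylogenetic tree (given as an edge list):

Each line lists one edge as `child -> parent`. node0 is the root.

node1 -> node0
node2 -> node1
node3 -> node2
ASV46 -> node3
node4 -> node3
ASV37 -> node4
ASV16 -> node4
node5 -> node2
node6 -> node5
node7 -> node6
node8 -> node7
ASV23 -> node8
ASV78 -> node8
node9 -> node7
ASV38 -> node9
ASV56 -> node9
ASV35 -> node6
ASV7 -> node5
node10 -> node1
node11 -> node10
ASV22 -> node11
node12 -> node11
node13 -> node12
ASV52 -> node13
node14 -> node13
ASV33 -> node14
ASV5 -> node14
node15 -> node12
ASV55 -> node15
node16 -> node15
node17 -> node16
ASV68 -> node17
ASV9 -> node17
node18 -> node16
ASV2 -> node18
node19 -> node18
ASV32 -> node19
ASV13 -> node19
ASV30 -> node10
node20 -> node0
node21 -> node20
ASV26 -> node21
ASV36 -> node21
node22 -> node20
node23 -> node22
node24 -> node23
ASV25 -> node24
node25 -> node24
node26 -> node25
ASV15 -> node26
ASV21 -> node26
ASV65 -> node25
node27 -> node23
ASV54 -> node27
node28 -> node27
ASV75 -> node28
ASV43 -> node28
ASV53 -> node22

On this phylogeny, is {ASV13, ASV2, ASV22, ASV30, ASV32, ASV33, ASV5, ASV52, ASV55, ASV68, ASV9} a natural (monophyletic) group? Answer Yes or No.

The most recent common ancestor of these taxa subtends ((ASV22,((ASV52,(ASV33,ASV5)),(ASV55,((ASV68,ASV9),(ASV2,(ASV32,ASV13)))))),ASV30).
That clade has exactly 11 tips — every listed taxon and nothing else — so the group is monophyletic.

Yes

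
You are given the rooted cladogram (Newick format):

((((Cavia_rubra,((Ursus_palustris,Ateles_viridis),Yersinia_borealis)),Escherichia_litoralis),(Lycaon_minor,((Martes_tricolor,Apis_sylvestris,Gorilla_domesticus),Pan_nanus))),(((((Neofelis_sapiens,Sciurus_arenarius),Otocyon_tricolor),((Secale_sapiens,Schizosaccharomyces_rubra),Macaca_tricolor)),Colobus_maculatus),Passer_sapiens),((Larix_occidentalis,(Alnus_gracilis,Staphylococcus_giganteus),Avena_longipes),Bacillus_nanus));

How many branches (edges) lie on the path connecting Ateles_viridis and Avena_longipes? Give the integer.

The MRCA of Ateles_viridis and Avena_longipes is the root of the tree.
From Ateles_viridis up to that node: 6 branches. From Avena_longipes up to the same node: 3 branches. Total: 6 + 3 = 9.

9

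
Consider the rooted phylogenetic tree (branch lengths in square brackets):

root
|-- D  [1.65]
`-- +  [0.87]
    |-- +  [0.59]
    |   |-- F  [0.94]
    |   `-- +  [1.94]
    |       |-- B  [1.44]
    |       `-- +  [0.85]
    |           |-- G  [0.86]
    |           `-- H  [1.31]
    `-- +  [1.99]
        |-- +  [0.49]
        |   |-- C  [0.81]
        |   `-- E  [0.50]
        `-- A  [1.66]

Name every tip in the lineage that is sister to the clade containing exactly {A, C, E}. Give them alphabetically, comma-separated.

B, F, G, H

The clade containing exactly {A, C, E} attaches to the tree at the node subtending ((F,(B,(G,H))),((C,E),A)).
The other lineage descending from that same node — the sister group — is (F,(B,(G,H))); its 4 tips in alphabetical order are the answer.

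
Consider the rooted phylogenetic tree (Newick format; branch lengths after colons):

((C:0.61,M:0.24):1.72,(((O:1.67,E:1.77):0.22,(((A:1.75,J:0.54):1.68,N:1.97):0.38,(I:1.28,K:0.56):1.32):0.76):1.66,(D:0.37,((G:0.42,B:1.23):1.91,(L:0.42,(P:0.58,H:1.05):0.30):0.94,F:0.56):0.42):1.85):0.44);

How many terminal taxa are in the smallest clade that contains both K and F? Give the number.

The MRCA of K and F is the node subtending (((O,E),(((A,J),N),(I,K))),(D,((G,B),(L,(P,H)),F))).
That clade contains 14 terminal taxa: A, B, D, E, F, G, H, I, J, K, L, N, O, P.

14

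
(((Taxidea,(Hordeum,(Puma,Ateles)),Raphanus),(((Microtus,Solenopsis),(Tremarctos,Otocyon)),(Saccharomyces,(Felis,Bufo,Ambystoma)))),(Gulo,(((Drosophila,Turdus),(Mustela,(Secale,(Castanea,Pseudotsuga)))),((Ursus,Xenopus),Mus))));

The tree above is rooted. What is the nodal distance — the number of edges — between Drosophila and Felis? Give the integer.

The MRCA of Drosophila and Felis is the root of the tree.
From Drosophila up to that node: 5 branches. From Felis up to the same node: 5 branches. Total: 5 + 5 = 10.

10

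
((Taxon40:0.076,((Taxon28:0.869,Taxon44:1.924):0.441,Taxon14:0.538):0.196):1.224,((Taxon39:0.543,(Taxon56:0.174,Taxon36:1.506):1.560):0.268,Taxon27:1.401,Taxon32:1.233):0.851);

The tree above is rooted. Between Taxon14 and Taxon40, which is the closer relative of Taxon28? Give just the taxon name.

Taxon14

The MRCA of Taxon28 and Taxon14 subtends ((Taxon28,Taxon44),Taxon14) (3 taxa).
The MRCA of Taxon28 and Taxon40 subtends (Taxon40,((Taxon28,Taxon44),Taxon14)) (4 taxa).
The first is nested inside the second, so Taxon28 shares a more recent common ancestor with Taxon14.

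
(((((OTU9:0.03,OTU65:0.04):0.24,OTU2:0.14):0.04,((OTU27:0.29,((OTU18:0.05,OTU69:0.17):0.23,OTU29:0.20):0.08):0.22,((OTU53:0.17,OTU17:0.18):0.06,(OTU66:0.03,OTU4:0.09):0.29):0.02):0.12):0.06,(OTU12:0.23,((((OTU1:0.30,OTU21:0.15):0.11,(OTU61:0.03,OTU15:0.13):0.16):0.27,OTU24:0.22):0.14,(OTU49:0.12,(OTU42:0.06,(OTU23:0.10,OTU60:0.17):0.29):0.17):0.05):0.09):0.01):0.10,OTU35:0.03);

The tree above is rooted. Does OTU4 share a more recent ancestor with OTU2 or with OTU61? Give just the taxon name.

The MRCA of OTU4 and OTU2 subtends (((OTU9,OTU65),OTU2),((OTU27,((OTU18,OTU69),OTU29)),((OTU53,OTU17),(OTU66,OTU4)))) (11 taxa).
The MRCA of OTU4 and OTU61 subtends ((((OTU9,OTU65),OTU2),((OTU27,((OTU18,OTU69),OTU29)),((OTU53,OTU17),(OTU66,OTU4)))),(OTU12,((((OTU1,OTU21),(OTU61,OTU15)),OTU24),(OTU49,(OTU42,(OTU23,OTU60)))))) (21 taxa).
The first is nested inside the second, so OTU4 shares a more recent common ancestor with OTU2.

OTU2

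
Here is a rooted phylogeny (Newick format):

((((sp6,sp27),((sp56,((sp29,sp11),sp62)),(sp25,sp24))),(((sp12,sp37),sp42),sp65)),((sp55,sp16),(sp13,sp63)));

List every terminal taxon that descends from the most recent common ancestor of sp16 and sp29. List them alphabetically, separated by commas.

sp11, sp12, sp13, sp16, sp24, sp25, sp27, sp29, sp37, sp42, sp55, sp56, sp6, sp62, sp63, sp65

Tracing sp16: it sits inside (sp55,sp16).
Tracing sp29: it sits inside (sp29,sp11).
The smallest clade enclosing both is the whole tree (their MRCA is the root), so the answer is all 16 tips in alphabetical order.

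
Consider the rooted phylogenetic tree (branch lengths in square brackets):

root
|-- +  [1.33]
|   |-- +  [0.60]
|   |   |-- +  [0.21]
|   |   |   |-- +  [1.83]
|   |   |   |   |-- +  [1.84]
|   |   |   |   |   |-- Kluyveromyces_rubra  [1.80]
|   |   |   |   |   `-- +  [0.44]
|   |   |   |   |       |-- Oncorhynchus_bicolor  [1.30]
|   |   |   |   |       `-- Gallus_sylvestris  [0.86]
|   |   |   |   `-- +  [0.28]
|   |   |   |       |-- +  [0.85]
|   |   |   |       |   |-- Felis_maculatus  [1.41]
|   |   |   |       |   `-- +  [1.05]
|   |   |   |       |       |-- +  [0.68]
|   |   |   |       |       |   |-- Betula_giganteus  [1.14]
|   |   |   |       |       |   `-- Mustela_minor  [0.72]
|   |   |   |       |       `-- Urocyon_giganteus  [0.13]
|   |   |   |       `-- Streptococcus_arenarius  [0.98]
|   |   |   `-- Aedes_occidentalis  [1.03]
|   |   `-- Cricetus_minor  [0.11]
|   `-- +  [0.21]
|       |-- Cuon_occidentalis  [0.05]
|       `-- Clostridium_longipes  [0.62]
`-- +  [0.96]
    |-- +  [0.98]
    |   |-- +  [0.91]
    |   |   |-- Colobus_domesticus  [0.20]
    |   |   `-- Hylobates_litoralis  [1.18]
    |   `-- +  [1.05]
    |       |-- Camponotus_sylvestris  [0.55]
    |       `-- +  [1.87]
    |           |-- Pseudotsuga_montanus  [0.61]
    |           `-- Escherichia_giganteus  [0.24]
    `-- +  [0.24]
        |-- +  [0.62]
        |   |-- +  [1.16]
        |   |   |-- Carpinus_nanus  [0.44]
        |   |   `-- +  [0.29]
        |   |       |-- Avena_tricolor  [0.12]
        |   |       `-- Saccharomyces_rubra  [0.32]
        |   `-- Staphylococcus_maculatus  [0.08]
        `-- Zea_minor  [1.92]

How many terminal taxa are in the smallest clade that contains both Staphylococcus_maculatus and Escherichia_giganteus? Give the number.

10

The MRCA of Staphylococcus_maculatus and Escherichia_giganteus is the node subtending (((Colobus_domesticus,Hylobates_litoralis),(Camponotus_sylvestris,(Pseudotsuga_montanus,Escherichia_giganteus))),(((Carpinus_nanus,(Avena_tricolor,Saccharomyces_rubra)),Staphylococcus_maculatus),Zea_minor)).
That clade contains 10 terminal taxa: Avena_tricolor, Camponotus_sylvestris, Carpinus_nanus, Colobus_domesticus, Escherichia_giganteus, Hylobates_litoralis, Pseudotsuga_montanus, Saccharomyces_rubra, Staphylococcus_maculatus, Zea_minor.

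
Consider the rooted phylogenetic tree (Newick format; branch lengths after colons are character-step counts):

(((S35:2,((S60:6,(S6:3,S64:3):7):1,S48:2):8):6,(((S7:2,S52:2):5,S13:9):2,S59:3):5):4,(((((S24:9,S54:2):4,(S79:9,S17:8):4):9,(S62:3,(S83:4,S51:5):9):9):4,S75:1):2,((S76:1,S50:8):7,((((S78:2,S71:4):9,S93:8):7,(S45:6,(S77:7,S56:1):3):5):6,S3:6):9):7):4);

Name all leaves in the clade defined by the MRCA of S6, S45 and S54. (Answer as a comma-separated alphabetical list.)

S13, S17, S24, S3, S35, S45, S48, S50, S51, S52, S54, S56, S59, S6, S60, S62, S64, S7, S71, S75, S76, S77, S78, S79, S83, S93

Tracing S6: it sits inside (S6,S64).
Tracing S45: it sits inside (S45,(S77,S56)).
Tracing S54: it sits inside (S24,S54).
The smallest clade enclosing all 3 is the whole tree (their MRCA is the root), so the answer is all 26 tips in alphabetical order.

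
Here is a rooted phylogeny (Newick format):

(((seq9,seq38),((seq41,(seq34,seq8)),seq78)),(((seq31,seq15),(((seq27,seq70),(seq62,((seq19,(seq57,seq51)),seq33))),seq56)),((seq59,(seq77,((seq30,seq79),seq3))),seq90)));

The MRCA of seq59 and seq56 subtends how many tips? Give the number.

16

The MRCA of seq59 and seq56 is the node subtending (((seq31,seq15),(((seq27,seq70),(seq62,((seq19,(seq57,seq51)),seq33))),seq56)),((seq59,(seq77,((seq30,seq79),seq3))),seq90)).
That clade contains 16 terminal taxa: seq15, seq19, seq27, seq3, seq30, seq31, seq33, seq51, seq56, seq57, seq59, seq62, seq70, seq77, seq79, seq90.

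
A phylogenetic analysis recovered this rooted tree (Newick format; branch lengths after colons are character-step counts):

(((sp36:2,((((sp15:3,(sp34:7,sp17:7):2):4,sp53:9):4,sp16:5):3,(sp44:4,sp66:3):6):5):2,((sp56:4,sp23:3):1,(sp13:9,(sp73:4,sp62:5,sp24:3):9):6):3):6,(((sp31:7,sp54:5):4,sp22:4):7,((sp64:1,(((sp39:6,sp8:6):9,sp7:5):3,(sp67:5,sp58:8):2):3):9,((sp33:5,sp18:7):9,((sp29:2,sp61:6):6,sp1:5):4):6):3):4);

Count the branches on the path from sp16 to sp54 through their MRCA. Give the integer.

The MRCA of sp16 and sp54 is the root of the tree.
From sp16 up to that node: 5 branches. From sp54 up to the same node: 4 branches. Total: 5 + 4 = 9.

9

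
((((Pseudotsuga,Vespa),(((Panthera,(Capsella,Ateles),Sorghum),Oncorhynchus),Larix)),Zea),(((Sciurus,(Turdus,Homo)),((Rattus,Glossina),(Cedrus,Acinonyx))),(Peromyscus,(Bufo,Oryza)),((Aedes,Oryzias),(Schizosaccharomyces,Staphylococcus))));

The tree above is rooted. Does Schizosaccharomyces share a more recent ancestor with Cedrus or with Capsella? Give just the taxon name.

Cedrus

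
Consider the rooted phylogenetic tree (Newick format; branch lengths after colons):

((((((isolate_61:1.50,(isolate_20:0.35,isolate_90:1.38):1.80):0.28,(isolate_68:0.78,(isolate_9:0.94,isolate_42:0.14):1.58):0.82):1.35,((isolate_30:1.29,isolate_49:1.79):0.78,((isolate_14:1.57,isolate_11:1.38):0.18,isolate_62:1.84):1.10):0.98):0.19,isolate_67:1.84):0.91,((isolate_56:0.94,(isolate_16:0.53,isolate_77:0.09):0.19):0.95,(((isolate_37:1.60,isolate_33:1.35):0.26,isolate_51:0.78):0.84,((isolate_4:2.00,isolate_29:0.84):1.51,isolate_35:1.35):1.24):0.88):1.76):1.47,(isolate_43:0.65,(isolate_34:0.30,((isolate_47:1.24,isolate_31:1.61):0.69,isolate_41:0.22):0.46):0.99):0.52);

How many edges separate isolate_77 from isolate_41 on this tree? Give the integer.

The MRCA of isolate_77 and isolate_41 is the root of the tree.
From isolate_77 up to that node: 5 branches. From isolate_41 up to the same node: 4 branches. Total: 5 + 4 = 9.

9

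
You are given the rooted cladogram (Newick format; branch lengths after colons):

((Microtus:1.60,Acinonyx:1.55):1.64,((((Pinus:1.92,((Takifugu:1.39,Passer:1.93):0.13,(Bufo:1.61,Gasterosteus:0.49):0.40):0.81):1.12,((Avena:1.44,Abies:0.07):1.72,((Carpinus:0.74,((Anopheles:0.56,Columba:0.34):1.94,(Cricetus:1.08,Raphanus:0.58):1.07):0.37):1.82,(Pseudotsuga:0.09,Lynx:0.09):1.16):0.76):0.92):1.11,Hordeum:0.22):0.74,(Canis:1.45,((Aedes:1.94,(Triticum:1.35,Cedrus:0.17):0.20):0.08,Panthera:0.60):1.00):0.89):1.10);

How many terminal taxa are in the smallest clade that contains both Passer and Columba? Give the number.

The MRCA of Passer and Columba is the node subtending ((Pinus,((Takifugu,Passer),(Bufo,Gasterosteus))),((Avena,Abies),((Carpinus,((Anopheles,Columba),(Cricetus,Raphanus))),(Pseudotsuga,Lynx)))).
That clade contains 14 terminal taxa: Abies, Anopheles, Avena, Bufo, Carpinus, Columba, Cricetus, Gasterosteus, Lynx, Passer, Pinus, Pseudotsuga, Raphanus, Takifugu.

14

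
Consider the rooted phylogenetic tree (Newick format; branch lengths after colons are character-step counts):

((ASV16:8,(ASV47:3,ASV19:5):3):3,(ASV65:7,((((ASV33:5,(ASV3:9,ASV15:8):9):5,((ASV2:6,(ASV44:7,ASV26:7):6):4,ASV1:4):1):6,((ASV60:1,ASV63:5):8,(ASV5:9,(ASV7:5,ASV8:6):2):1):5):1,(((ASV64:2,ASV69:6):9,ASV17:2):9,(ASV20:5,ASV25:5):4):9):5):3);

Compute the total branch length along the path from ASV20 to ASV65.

30

The path runs ASV20 → … → MRCA → … → ASV65; the MRCA is the node subtending (ASV65,((((ASV33,(ASV3,ASV15)),((ASV2,(ASV44,ASV26)),ASV1)),((ASV60,ASV63),(ASV5,(ASV7,ASV8)))),(((ASV64,ASV69),ASV17),(ASV20,ASV25)))).
Branch lengths along that path: 5 + 4 + 9 + 5 + 7 = 30.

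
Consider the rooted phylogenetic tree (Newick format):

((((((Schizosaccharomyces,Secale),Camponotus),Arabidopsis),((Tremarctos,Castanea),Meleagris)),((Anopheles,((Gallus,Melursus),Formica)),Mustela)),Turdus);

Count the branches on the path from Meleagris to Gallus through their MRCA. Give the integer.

The MRCA of Meleagris and Gallus is the node subtending (((((Schizosaccharomyces,Secale),Camponotus),Arabidopsis),((Tremarctos,Castanea),Meleagris)),((Anopheles,((Gallus,Melursus),Formica)),Mustela)).
From Meleagris up to that node: 3 branches. From Gallus up to the same node: 5 branches. Total: 3 + 5 = 8.

8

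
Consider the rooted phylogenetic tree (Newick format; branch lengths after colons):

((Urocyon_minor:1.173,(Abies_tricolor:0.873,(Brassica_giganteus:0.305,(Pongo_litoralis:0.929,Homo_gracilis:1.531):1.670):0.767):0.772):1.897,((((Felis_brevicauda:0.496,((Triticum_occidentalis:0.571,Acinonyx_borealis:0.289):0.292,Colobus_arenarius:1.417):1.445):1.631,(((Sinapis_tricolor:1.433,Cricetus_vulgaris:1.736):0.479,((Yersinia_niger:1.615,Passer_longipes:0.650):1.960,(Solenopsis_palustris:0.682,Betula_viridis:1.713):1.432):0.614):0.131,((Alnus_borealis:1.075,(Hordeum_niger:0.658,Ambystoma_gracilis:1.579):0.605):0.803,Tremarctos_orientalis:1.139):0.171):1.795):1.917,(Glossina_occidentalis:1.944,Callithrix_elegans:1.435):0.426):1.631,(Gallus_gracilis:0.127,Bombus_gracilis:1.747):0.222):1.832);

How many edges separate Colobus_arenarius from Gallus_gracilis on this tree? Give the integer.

The MRCA of Colobus_arenarius and Gallus_gracilis is the node subtending ((((Felis_brevicauda,((Triticum_occidentalis,Acinonyx_borealis),Colobus_arenarius)),(((Sinapis_tricolor,Cricetus_vulgaris),((Yersinia_niger,Passer_longipes),(Solenopsis_palustris,Betula_viridis))),((Alnus_borealis,(Hordeum_niger,Ambystoma_gracilis)),Tremarctos_orientalis))),(Glossina_occidentalis,Callithrix_elegans)),(Gallus_gracilis,Bombus_gracilis)).
From Colobus_arenarius up to that node: 5 branches. From Gallus_gracilis up to the same node: 2 branches. Total: 5 + 2 = 7.

7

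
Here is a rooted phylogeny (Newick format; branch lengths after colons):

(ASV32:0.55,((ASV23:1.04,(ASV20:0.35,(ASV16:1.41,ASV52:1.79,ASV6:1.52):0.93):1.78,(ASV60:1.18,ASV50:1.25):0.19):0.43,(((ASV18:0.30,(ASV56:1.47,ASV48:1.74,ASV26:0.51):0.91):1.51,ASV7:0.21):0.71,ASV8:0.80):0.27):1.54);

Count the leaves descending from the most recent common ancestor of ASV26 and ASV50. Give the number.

The MRCA of ASV26 and ASV50 is the node subtending ((ASV23,(ASV20,(ASV16,ASV52,ASV6)),(ASV60,ASV50)),(((ASV18,(ASV56,ASV48,ASV26)),ASV7),ASV8)).
That clade contains 13 terminal taxa: ASV16, ASV18, ASV20, ASV23, ASV26, ASV48, ASV50, ASV52, ASV56, ASV6, ASV60, ASV7, ASV8.

13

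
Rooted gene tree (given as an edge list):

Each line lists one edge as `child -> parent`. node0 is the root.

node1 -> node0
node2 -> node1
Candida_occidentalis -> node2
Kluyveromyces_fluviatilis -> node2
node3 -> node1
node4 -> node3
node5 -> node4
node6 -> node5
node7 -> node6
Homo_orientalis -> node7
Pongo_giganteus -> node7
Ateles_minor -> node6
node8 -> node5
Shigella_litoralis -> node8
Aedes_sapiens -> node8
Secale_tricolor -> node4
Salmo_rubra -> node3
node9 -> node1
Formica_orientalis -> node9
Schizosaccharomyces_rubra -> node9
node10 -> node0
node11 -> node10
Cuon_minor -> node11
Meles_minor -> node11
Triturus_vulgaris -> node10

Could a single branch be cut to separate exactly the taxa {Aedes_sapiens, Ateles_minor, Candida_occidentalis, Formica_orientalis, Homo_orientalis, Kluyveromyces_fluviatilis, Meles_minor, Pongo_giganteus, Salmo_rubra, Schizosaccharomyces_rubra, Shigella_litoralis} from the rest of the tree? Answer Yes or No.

No

The MRCA of the listed taxa is the root, so the smallest clade containing them is the whole tree.
That clade also contains Cuon_minor, Secale_tricolor, Triturus_vulgaris, which are not in the proposed group, so the group is not monophyletic.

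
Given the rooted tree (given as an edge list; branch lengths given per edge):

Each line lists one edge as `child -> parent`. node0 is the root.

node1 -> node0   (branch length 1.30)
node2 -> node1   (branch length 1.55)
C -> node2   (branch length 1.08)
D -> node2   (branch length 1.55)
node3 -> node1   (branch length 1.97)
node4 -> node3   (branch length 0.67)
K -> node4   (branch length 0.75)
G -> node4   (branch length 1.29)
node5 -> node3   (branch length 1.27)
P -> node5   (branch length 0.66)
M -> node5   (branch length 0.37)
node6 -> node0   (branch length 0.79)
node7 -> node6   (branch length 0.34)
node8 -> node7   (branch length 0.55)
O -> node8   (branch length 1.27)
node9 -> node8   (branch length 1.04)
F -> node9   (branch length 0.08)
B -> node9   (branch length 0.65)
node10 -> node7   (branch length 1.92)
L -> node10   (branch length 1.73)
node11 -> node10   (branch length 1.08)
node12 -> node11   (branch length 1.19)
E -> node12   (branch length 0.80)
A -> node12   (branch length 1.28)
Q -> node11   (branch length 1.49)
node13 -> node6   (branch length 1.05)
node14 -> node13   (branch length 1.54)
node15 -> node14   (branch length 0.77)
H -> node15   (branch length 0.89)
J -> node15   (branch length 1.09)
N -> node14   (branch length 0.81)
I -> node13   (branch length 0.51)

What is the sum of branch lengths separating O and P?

8.15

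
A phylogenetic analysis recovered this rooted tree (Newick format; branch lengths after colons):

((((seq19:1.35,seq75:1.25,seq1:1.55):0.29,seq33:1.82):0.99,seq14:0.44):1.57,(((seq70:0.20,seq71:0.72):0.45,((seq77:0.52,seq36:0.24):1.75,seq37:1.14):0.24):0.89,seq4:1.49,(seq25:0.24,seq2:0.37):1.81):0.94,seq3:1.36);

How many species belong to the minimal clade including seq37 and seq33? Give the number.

14

The MRCA of seq37 and seq33 is the root, so the clade is the entire tree.
That clade contains 14 terminal taxa: seq1, seq14, seq19, seq2, seq25, seq3, seq33, seq36, seq37, seq4, seq70, seq71, seq75, seq77.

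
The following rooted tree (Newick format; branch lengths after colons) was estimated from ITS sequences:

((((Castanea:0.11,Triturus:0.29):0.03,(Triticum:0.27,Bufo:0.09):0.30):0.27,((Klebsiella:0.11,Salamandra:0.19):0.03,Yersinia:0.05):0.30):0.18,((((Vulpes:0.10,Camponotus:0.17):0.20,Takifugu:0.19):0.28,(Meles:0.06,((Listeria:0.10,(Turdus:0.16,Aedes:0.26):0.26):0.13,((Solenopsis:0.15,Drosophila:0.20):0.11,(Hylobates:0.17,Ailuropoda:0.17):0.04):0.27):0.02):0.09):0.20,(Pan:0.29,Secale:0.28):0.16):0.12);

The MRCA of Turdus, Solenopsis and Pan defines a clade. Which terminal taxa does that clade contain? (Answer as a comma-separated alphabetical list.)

Tracing Turdus: it sits inside (Turdus,Aedes).
Tracing Solenopsis: it sits inside (Solenopsis,Drosophila).
Tracing Pan: it sits inside (Pan,Secale).
The smallest clade enclosing all 3 is ((((Vulpes,Camponotus),Takifugu),(Meles,((Listeria,(Turdus,Aedes)),((Solenopsis,Drosophila),(Hylobates,Ailuropoda))))),(Pan,Secale)); the answer is its 13 terminal taxa in alphabetical order.

Aedes, Ailuropoda, Camponotus, Drosophila, Hylobates, Listeria, Meles, Pan, Secale, Solenopsis, Takifugu, Turdus, Vulpes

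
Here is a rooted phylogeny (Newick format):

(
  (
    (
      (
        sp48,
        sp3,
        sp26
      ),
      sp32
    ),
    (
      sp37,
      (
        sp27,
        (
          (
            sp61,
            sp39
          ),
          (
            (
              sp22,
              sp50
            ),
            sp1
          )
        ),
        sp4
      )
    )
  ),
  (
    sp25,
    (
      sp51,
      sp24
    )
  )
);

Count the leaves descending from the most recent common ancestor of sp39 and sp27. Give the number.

7

The MRCA of sp39 and sp27 is the node subtending (sp27,((sp61,sp39),((sp22,sp50),sp1)),sp4).
That clade contains 7 terminal taxa: sp1, sp22, sp27, sp39, sp4, sp50, sp61.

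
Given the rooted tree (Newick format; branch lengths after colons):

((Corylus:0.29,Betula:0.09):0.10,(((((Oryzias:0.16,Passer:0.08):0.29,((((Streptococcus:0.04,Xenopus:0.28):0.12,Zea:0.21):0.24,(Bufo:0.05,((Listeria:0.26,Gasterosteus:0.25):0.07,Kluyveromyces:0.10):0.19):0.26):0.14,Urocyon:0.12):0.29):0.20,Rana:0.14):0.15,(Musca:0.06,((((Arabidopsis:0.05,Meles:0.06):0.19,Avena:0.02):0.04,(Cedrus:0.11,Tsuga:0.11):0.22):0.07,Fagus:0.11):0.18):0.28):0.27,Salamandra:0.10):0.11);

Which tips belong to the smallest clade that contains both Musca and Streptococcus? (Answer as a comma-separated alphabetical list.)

Tracing Musca: it sits inside (Musca,((((Arabidopsis,Meles),Avena),(Cedrus,Tsuga)),Fagus)).
Tracing Streptococcus: it sits inside (Streptococcus,Xenopus).
The smallest clade enclosing both is ((((Oryzias,Passer),((((Streptococcus,Xenopus),Zea),(Bufo,((Listeria,Gasterosteus),Kluyveromyces))),Urocyon)),Rana),(Musca,((((Arabidopsis,Meles),Avena),(Cedrus,Tsuga)),Fagus))); the answer is its 18 terminal taxa in alphabetical order.

Arabidopsis, Avena, Bufo, Cedrus, Fagus, Gasterosteus, Kluyveromyces, Listeria, Meles, Musca, Oryzias, Passer, Rana, Streptococcus, Tsuga, Urocyon, Xenopus, Zea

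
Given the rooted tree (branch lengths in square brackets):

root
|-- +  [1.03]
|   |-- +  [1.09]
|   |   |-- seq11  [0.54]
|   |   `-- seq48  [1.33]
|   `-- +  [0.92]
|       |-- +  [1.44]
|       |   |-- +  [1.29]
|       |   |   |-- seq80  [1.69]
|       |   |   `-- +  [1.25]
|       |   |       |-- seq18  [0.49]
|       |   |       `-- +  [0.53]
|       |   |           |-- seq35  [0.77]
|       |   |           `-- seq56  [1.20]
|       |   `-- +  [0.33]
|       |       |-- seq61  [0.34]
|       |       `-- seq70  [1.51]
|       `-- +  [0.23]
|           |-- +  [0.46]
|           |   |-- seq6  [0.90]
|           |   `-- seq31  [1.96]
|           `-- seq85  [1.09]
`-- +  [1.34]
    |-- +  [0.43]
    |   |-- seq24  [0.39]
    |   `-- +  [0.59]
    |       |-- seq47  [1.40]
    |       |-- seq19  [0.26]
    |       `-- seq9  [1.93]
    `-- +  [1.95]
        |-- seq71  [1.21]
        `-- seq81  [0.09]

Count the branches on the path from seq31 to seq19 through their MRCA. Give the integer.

The MRCA of seq31 and seq19 is the root of the tree.
From seq31 up to that node: 5 branches. From seq19 up to the same node: 4 branches. Total: 5 + 4 = 9.

9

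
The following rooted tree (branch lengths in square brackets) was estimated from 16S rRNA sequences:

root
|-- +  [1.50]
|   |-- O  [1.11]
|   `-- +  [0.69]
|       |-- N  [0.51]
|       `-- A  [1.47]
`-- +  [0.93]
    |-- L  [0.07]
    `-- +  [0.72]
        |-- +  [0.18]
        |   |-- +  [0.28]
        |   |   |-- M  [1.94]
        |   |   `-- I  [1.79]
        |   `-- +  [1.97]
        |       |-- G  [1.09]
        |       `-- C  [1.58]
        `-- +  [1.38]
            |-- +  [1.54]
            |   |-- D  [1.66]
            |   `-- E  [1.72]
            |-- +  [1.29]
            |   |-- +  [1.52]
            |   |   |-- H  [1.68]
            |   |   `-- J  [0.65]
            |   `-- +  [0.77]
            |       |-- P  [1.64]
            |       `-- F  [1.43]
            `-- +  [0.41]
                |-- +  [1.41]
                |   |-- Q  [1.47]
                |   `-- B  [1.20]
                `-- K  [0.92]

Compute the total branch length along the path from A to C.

9.04

The path runs A → … → MRCA → … → C; the MRCA is the root of the tree.
Branch lengths along that path: 1.47 + 0.69 + 1.50 + 0.93 + 0.72 + 0.18 + 1.97 + 1.58 = 9.04.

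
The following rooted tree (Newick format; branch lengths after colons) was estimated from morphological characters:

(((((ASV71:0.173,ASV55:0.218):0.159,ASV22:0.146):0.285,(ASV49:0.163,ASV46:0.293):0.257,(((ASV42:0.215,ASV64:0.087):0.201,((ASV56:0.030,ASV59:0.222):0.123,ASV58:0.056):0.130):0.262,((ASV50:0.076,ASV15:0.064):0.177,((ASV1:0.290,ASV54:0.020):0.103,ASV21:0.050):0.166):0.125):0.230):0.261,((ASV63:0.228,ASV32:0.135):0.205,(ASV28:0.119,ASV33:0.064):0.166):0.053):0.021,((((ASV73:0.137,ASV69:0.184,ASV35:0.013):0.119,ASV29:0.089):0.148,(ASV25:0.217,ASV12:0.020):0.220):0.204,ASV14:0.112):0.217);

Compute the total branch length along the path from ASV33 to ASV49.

0.964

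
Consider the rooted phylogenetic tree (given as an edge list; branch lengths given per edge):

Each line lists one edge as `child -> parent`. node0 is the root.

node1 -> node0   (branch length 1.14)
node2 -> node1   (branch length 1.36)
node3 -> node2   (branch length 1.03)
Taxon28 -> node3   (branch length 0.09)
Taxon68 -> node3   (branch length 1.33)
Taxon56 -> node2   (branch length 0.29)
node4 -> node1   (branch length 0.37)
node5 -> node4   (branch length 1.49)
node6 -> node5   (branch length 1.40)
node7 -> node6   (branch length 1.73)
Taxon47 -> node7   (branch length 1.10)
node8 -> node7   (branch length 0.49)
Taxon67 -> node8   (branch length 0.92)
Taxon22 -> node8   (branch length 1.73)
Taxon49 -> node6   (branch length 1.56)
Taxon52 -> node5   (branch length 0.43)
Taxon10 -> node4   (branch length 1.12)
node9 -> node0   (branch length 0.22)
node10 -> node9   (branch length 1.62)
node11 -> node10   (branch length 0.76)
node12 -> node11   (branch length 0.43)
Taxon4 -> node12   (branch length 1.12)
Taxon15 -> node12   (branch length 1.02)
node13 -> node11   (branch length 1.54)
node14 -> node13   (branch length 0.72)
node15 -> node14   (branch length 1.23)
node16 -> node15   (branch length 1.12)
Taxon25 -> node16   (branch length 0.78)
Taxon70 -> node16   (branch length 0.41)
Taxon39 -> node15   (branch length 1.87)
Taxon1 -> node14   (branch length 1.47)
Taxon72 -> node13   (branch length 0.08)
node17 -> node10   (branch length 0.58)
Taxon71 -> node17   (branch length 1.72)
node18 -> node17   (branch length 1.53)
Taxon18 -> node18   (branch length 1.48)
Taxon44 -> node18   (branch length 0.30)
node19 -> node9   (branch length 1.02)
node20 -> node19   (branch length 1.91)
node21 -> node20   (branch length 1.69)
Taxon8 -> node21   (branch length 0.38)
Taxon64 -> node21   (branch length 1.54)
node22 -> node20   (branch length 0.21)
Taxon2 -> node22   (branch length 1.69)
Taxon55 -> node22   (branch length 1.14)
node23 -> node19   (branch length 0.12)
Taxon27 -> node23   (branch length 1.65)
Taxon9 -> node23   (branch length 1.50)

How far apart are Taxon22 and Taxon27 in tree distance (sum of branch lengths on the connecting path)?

The path runs Taxon22 → … → MRCA → … → Taxon27; the MRCA is the root of the tree.
Branch lengths along that path: 1.73 + 0.49 + 1.73 + 1.40 + 1.49 + 0.37 + 1.14 + 0.22 + 1.02 + 0.12 + 1.65 = 11.36.

11.36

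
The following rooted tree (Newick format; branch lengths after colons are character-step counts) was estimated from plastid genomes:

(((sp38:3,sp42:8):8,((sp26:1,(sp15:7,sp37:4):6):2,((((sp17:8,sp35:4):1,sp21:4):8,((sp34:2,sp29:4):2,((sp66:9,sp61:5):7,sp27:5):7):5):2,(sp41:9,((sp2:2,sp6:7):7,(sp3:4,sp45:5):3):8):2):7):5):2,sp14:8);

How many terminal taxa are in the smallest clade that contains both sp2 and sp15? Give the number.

The MRCA of sp2 and sp15 is the node subtending ((sp26,(sp15,sp37)),((((sp17,sp35),sp21),((sp34,sp29),((sp66,sp61),sp27))),(sp41,((sp2,sp6),(sp3,sp45))))).
That clade contains 16 terminal taxa: sp15, sp17, sp2, sp21, sp26, sp27, sp29, sp3, sp34, sp35, sp37, sp41, sp45, sp6, sp61, sp66.

16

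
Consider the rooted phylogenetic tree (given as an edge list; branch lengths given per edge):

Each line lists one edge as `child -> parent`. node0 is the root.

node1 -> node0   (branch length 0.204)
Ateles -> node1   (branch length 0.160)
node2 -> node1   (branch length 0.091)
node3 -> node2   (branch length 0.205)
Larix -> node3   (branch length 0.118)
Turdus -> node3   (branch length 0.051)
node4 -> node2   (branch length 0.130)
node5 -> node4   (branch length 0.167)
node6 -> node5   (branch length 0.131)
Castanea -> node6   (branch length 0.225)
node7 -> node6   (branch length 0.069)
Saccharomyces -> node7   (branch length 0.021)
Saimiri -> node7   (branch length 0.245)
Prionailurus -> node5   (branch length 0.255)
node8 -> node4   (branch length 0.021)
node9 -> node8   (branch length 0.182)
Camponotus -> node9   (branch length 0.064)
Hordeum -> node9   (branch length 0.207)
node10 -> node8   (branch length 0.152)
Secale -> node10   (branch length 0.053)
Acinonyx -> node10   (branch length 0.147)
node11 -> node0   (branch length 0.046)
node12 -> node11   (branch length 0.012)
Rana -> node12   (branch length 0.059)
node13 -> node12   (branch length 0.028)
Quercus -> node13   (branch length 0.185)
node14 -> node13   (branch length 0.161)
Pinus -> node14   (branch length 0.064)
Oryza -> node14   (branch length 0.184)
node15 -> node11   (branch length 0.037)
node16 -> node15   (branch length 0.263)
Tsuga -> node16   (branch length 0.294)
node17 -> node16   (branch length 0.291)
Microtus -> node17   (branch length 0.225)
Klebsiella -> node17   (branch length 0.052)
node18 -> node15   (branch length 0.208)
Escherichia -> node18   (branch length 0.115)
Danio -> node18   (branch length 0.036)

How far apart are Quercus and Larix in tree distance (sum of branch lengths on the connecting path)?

0.889

The path runs Quercus → … → MRCA → … → Larix; the MRCA is the root of the tree.
Branch lengths along that path: 0.185 + 0.028 + 0.012 + 0.046 + 0.204 + 0.091 + 0.205 + 0.118 = 0.889.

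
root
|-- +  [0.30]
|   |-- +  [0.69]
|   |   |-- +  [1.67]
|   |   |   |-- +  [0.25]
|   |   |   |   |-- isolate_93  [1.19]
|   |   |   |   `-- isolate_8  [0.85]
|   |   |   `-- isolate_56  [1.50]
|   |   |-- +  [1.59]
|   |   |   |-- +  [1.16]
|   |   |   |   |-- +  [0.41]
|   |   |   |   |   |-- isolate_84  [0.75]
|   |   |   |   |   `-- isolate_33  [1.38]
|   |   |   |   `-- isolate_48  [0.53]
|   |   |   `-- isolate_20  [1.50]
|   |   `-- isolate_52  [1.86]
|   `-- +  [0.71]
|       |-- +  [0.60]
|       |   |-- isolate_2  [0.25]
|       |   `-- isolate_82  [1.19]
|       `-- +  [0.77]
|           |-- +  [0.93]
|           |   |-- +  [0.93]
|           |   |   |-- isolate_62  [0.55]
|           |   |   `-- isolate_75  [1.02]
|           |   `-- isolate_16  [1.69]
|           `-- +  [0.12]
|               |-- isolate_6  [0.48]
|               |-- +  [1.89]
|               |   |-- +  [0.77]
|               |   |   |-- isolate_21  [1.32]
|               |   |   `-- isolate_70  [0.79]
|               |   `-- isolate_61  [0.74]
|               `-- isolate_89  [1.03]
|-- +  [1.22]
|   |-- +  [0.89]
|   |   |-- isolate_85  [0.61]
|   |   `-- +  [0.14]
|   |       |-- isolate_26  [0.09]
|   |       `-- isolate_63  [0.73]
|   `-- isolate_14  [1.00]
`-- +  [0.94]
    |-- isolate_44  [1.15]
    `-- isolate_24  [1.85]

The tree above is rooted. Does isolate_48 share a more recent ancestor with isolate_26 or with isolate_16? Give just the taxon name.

isolate_16

The MRCA of isolate_48 and isolate_16 subtends ((((isolate_93,isolate_8),isolate_56),(((isolate_84,isolate_33),isolate_48),isolate_20),isolate_52),((isolate_2,isolate_82),(((isolate_62,isolate_75),isolate_16),(isolate_6,((isolate_21,isolate_70),isolate_61),isolate_89)))) (18 taxa).
The MRCA of isolate_48 and isolate_26 is the root, subtending the entire tree (24 taxa).
The first is nested inside the second, so isolate_48 shares a more recent common ancestor with isolate_16.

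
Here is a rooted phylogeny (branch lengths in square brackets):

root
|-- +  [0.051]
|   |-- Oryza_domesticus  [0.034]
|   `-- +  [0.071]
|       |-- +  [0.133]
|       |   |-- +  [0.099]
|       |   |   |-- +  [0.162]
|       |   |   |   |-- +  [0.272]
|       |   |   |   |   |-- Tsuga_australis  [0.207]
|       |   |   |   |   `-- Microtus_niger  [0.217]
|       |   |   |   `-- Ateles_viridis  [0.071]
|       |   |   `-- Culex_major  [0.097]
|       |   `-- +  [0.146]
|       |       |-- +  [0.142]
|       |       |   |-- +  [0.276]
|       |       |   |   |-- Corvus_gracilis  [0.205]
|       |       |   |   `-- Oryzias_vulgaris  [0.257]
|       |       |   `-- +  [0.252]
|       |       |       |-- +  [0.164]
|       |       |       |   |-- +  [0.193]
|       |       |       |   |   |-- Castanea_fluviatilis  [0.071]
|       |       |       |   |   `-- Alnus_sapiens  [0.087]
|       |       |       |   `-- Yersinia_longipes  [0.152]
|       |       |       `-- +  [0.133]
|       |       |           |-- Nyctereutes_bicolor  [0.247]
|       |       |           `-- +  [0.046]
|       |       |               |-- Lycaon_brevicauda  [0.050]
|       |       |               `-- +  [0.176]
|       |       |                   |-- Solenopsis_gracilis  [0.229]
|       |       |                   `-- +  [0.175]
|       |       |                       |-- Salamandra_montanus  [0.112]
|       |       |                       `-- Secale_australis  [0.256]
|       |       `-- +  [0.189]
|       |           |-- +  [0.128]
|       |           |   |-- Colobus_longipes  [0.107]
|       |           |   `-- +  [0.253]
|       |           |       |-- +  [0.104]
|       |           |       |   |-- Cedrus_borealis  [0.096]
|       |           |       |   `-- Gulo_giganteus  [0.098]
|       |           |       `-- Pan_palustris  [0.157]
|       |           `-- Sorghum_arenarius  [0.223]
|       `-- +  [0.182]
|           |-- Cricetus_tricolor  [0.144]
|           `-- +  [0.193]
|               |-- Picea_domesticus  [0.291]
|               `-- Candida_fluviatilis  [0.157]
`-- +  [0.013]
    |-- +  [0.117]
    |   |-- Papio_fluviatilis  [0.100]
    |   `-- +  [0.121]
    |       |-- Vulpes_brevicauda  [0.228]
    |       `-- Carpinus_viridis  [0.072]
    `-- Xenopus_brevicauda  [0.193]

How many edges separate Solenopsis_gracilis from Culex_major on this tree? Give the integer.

9

The MRCA of Solenopsis_gracilis and Culex_major is the node subtending ((((Tsuga_australis,Microtus_niger),Ateles_viridis),Culex_major),(((Corvus_gracilis,Oryzias_vulgaris),(((Castanea_fluviatilis,Alnus_sapiens),Yersinia_longipes),(Nyctereutes_bicolor,(Lycaon_brevicauda,(Solenopsis_gracilis,(Salamandra_montanus,Secale_australis)))))),((Colobus_longipes,((Cedrus_borealis,Gulo_giganteus),Pan_palustris)),Sorghum_arenarius))).
From Solenopsis_gracilis up to that node: 7 branches. From Culex_major up to the same node: 2 branches. Total: 7 + 2 = 9.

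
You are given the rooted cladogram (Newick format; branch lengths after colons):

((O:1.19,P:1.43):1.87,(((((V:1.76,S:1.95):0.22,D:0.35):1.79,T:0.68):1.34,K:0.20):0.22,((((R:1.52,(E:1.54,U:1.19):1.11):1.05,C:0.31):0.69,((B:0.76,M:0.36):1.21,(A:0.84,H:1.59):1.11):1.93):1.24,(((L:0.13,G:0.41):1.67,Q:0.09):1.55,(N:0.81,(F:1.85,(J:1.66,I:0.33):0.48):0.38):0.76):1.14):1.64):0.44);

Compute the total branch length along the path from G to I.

5.58

The path runs G → … → MRCA → … → I; the MRCA is the node subtending (((L,G),Q),(N,(F,(J,I)))).
Branch lengths along that path: 0.41 + 1.67 + 1.55 + 0.76 + 0.38 + 0.48 + 0.33 = 5.58.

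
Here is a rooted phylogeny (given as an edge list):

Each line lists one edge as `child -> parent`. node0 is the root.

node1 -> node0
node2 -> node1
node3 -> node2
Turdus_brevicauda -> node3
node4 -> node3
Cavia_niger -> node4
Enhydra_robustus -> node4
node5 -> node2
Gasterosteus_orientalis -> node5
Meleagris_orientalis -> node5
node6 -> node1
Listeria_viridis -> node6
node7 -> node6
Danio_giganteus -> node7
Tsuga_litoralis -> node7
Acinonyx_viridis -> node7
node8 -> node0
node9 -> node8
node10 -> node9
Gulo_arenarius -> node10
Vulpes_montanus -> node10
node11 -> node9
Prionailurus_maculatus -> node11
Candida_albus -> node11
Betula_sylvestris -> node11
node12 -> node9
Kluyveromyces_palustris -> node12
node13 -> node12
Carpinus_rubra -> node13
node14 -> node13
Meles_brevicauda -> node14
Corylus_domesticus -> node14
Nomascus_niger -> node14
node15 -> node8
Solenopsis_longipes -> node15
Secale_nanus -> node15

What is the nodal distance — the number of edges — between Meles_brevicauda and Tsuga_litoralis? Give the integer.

The MRCA of Meles_brevicauda and Tsuga_litoralis is the root of the tree.
From Meles_brevicauda up to that node: 6 branches. From Tsuga_litoralis up to the same node: 4 branches. Total: 6 + 4 = 10.

10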